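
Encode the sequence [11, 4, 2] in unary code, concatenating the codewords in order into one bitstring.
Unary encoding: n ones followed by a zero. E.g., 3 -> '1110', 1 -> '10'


Encode each number as n ones followed by a terminating 0:
  11 -> 111111111110 (12 bits)
  4 -> 11110 (5 bits)
  2 -> 110 (3 bits)
Total length = 12 + 5 + 3 = 20 bits.

Unary([11, 4, 2]) = 11111111111011110110 (20 bits)


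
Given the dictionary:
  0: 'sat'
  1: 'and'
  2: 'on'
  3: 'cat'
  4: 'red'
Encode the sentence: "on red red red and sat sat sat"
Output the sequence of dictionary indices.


Look up each word in the dictionary:
  'on' -> 2
  'red' -> 4
  'red' -> 4
  'red' -> 4
  'and' -> 1
  'sat' -> 0
  'sat' -> 0
  'sat' -> 0

Encoded: [2, 4, 4, 4, 1, 0, 0, 0]


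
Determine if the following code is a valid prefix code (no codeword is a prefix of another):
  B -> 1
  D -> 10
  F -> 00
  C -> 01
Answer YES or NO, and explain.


Checking each pair (does one codeword prefix another?):
  B='1' vs D='10': prefix -- VIOLATION

NO -- this is NOT a valid prefix code. B (1) is a prefix of D (10).


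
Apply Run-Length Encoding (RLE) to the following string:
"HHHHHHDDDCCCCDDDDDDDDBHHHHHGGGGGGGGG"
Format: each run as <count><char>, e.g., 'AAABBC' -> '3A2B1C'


Scanning runs left to right:
  i=0: run of 'H' x 6 -> '6H'
  i=6: run of 'D' x 3 -> '3D'
  i=9: run of 'C' x 4 -> '4C'
  i=13: run of 'D' x 8 -> '8D'
  i=21: run of 'B' x 1 -> '1B'
  i=22: run of 'H' x 5 -> '5H'
  i=27: run of 'G' x 9 -> '9G'

RLE = 6H3D4C8D1B5H9G


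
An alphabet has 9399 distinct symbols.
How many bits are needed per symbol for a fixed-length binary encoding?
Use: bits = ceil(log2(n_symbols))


log2(9399) = 13.1983
Bracket: 2^13 = 8192 < 9399 <= 2^14 = 16384
So ceil(log2(9399)) = 14

bits = ceil(log2(9399)) = ceil(13.1983) = 14 bits


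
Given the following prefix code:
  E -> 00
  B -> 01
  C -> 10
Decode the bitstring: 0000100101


Decoding step by step:
Bits 00 -> E
Bits 00 -> E
Bits 10 -> C
Bits 01 -> B
Bits 01 -> B


Decoded message: EECBB


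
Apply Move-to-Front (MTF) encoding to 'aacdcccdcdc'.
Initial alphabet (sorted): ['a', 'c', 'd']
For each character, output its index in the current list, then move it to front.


MTF encoding:
'a': index 0 in ['a', 'c', 'd'] -> ['a', 'c', 'd']
'a': index 0 in ['a', 'c', 'd'] -> ['a', 'c', 'd']
'c': index 1 in ['a', 'c', 'd'] -> ['c', 'a', 'd']
'd': index 2 in ['c', 'a', 'd'] -> ['d', 'c', 'a']
'c': index 1 in ['d', 'c', 'a'] -> ['c', 'd', 'a']
'c': index 0 in ['c', 'd', 'a'] -> ['c', 'd', 'a']
'c': index 0 in ['c', 'd', 'a'] -> ['c', 'd', 'a']
'd': index 1 in ['c', 'd', 'a'] -> ['d', 'c', 'a']
'c': index 1 in ['d', 'c', 'a'] -> ['c', 'd', 'a']
'd': index 1 in ['c', 'd', 'a'] -> ['d', 'c', 'a']
'c': index 1 in ['d', 'c', 'a'] -> ['c', 'd', 'a']


Output: [0, 0, 1, 2, 1, 0, 0, 1, 1, 1, 1]


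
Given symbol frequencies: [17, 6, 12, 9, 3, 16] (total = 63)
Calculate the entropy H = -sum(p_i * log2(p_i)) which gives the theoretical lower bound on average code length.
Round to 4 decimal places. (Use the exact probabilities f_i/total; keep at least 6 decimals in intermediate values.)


Per-symbol terms -p_i * log2(p_i) with p_i = f_i/63:
  p = 17/63 = 0.269841: log2(p) = -1.889817, -p*log2(p) = 0.509951
  p = 6/63 = 0.095238: log2(p) = -3.392317, -p*log2(p) = 0.323078
  p = 12/63 = 0.190476: log2(p) = -2.392317, -p*log2(p) = 0.455680
  p = 9/63 = 0.142857: log2(p) = -2.807355, -p*log2(p) = 0.401051
  p = 3/63 = 0.047619: log2(p) = -4.392317, -p*log2(p) = 0.209158
  p = 16/63 = 0.253968: log2(p) = -1.977280, -p*log2(p) = 0.502166
H = 0.509951 + 0.323078 + 0.455680 + 0.401051 + 0.209158 + 0.502166 = 2.401084

H = 2.4011 bits/symbol


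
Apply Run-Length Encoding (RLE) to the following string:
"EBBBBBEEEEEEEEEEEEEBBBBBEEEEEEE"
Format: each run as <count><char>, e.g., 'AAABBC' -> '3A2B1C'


Scanning runs left to right:
  i=0: run of 'E' x 1 -> '1E'
  i=1: run of 'B' x 5 -> '5B'
  i=6: run of 'E' x 13 -> '13E'
  i=19: run of 'B' x 5 -> '5B'
  i=24: run of 'E' x 7 -> '7E'

RLE = 1E5B13E5B7E


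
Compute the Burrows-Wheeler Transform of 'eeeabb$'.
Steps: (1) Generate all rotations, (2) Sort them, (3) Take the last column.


Rotations (sorted):
  0: $eeeabb -> last char: b
  1: abb$eee -> last char: e
  2: b$eeeab -> last char: b
  3: bb$eeea -> last char: a
  4: eabb$ee -> last char: e
  5: eeabb$e -> last char: e
  6: eeeabb$ -> last char: $


BWT = bebaee$


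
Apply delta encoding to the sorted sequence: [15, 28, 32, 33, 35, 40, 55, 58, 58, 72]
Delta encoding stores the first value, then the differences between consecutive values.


First value: 15
Deltas:
  28 - 15 = 13
  32 - 28 = 4
  33 - 32 = 1
  35 - 33 = 2
  40 - 35 = 5
  55 - 40 = 15
  58 - 55 = 3
  58 - 58 = 0
  72 - 58 = 14


Delta encoded: [15, 13, 4, 1, 2, 5, 15, 3, 0, 14]


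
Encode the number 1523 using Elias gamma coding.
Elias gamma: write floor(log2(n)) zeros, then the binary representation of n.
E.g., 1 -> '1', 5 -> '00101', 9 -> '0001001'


num_bits = floor(log2(1523)) + 1 = 11
leading_zeros = num_bits - 1 = 10
binary(1523) = 10111110011

Elias gamma(1523) = '0000000000' + '10111110011' = 000000000010111110011 (21 bits)


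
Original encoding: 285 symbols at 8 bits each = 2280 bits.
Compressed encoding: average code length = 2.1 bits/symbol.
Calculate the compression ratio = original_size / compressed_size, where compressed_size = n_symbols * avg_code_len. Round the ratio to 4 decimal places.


original_size = n_symbols * orig_bits = 285 * 8 = 2280 bits
compressed_size = n_symbols * avg_code_len = 285 * 2.1 = 598.5 bits
ratio = original_size / compressed_size = 2280 / 598.5 = 3.8095

Compression ratio = 3.8095


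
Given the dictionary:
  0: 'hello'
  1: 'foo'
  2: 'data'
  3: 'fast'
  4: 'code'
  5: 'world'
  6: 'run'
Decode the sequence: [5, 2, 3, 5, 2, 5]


Look up each index in the dictionary:
  5 -> 'world'
  2 -> 'data'
  3 -> 'fast'
  5 -> 'world'
  2 -> 'data'
  5 -> 'world'

Decoded: "world data fast world data world"


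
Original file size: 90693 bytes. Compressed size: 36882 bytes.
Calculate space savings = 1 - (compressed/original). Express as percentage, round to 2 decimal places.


ratio = compressed/original = 36882/90693 = 0.406669
savings = 1 - ratio = 1 - 0.406669 = 0.593331
as a percentage: 0.593331 * 100 = 59.33%

Space savings = 1 - 36882/90693 = 59.33%


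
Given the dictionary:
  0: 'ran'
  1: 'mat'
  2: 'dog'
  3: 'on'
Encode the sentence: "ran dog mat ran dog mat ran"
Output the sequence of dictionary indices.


Look up each word in the dictionary:
  'ran' -> 0
  'dog' -> 2
  'mat' -> 1
  'ran' -> 0
  'dog' -> 2
  'mat' -> 1
  'ran' -> 0

Encoded: [0, 2, 1, 0, 2, 1, 0]


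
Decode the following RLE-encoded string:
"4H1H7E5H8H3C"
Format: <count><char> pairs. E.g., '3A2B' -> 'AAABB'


Expanding each <count><char> pair:
  4H -> 'HHHH'
  1H -> 'H'
  7E -> 'EEEEEEE'
  5H -> 'HHHHH'
  8H -> 'HHHHHHHH'
  3C -> 'CCC'

Decoded = HHHHHEEEEEEEHHHHHHHHHHHHHCCC


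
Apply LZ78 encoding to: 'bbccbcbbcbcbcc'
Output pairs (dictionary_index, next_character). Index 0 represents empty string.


LZ78 encoding steps:
Dictionary: {0: ''}
Step 1: w='' (idx 0), next='b' -> output (0, 'b'), add 'b' as idx 1
Step 2: w='b' (idx 1), next='c' -> output (1, 'c'), add 'bc' as idx 2
Step 3: w='' (idx 0), next='c' -> output (0, 'c'), add 'c' as idx 3
Step 4: w='bc' (idx 2), next='b' -> output (2, 'b'), add 'bcb' as idx 4
Step 5: w='bcb' (idx 4), next='c' -> output (4, 'c'), add 'bcbc' as idx 5
Step 6: w='bc' (idx 2), next='c' -> output (2, 'c'), add 'bcc' as idx 6


Encoded: [(0, 'b'), (1, 'c'), (0, 'c'), (2, 'b'), (4, 'c'), (2, 'c')]


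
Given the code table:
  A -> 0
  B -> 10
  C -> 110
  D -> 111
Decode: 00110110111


Decoding:
0 -> A
0 -> A
110 -> C
110 -> C
111 -> D


Result: AACCD


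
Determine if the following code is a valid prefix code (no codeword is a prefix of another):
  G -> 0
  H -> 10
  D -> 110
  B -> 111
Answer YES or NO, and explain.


Checking each pair (does one codeword prefix another?):
  G='0' vs H='10': no prefix
  G='0' vs D='110': no prefix
  G='0' vs B='111': no prefix
  H='10' vs G='0': no prefix
  H='10' vs D='110': no prefix
  H='10' vs B='111': no prefix
  D='110' vs G='0': no prefix
  D='110' vs H='10': no prefix
  D='110' vs B='111': no prefix
  B='111' vs G='0': no prefix
  B='111' vs H='10': no prefix
  B='111' vs D='110': no prefix
No violation found over all pairs.

YES -- this is a valid prefix code. No codeword is a prefix of any other codeword.


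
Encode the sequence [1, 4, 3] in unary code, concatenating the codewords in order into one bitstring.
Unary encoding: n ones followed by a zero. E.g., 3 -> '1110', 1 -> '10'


Encode each number as n ones followed by a terminating 0:
  1 -> 10 (2 bits)
  4 -> 11110 (5 bits)
  3 -> 1110 (4 bits)
Total length = 2 + 5 + 4 = 11 bits.

Unary([1, 4, 3]) = 10111101110 (11 bits)


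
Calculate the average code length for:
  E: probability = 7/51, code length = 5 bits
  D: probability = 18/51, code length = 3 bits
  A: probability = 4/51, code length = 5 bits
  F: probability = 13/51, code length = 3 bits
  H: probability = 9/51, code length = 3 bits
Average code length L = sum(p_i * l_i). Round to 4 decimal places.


Weighted contributions p_i * l_i:
  E: (7/51) * 5 = 35/51
  D: (18/51) * 3 = 54/51
  A: (4/51) * 5 = 20/51
  F: (13/51) * 3 = 39/51
  H: (9/51) * 3 = 27/51
Sum = (35 + 54 + 20 + 39 + 27)/51 = 175/51

L = 175/51 = 3.4314 bits/symbol


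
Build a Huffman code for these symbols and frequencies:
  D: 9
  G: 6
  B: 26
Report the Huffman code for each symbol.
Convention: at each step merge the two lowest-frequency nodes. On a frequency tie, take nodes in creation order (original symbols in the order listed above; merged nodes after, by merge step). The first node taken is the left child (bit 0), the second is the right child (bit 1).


Huffman tree construction:
Step 1: Merge G(6) + D(9) = 15
Step 2: Merge (G+D)(15) + B(26) = 41
Read each symbol's code off the tree from the root (left child = 0, right child = 1).

Codes:
  D: 01 (length 2)
  G: 00 (length 2)
  B: 1 (length 1)
Average code length: 56/41 = 1.3659 bits/symbol


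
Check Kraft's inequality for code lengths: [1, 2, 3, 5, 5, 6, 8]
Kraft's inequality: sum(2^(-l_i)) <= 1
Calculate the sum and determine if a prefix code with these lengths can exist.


Sum = 2^(-1) + 2^(-2) + 2^(-3) + 2^(-5) + 2^(-5) + 2^(-6) + 2^(-8)
    = 0.5 + 0.25 + 0.125 + 0.03125 + 0.03125 + 0.015625 + 0.00390625
    = 245/256 = 0.95703125
Since 0.95703125 <= 1, Kraft's inequality IS satisfied.
A prefix code with these lengths CAN exist.

Kraft sum = 0.95703125. Satisfied.


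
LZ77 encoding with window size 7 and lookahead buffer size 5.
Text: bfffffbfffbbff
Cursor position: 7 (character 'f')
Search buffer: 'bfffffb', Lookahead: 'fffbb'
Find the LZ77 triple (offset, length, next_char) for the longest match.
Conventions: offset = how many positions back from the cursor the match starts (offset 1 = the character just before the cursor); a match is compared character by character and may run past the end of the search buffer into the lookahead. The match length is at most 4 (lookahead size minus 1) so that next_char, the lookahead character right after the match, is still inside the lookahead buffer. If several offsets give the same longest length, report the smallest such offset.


Try each offset into the search buffer:
  offset=1 (pos 6, char 'b'): match length 0
  offset=2 (pos 5, char 'f'): match length 1
  offset=3 (pos 4, char 'f'): match length 2
  offset=4 (pos 3, char 'f'): match length 4
  offset=5 (pos 2, char 'f'): match length 3
  offset=6 (pos 1, char 'f'): match length 3
  offset=7 (pos 0, char 'b'): match length 0
Longest match has length 4 at offset 4.
next_char = character at position 7 + 4 = 11 -> 'b'

Best match: offset=4, length=4 (matching 'fffb' starting at position 3)
LZ77 triple: (4, 4, 'b')


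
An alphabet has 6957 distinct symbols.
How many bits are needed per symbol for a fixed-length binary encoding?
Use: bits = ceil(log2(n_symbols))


log2(6957) = 12.7642
Bracket: 2^12 = 4096 < 6957 <= 2^13 = 8192
So ceil(log2(6957)) = 13

bits = ceil(log2(6957)) = ceil(12.7642) = 13 bits


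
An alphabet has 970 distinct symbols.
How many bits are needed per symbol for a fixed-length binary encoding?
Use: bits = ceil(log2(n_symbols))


log2(970) = 9.9218
Bracket: 2^9 = 512 < 970 <= 2^10 = 1024
So ceil(log2(970)) = 10

bits = ceil(log2(970)) = ceil(9.9218) = 10 bits


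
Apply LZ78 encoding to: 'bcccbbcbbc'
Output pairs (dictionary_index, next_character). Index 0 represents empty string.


LZ78 encoding steps:
Dictionary: {0: ''}
Step 1: w='' (idx 0), next='b' -> output (0, 'b'), add 'b' as idx 1
Step 2: w='' (idx 0), next='c' -> output (0, 'c'), add 'c' as idx 2
Step 3: w='c' (idx 2), next='c' -> output (2, 'c'), add 'cc' as idx 3
Step 4: w='b' (idx 1), next='b' -> output (1, 'b'), add 'bb' as idx 4
Step 5: w='c' (idx 2), next='b' -> output (2, 'b'), add 'cb' as idx 5
Step 6: w='b' (idx 1), next='c' -> output (1, 'c'), add 'bc' as idx 6


Encoded: [(0, 'b'), (0, 'c'), (2, 'c'), (1, 'b'), (2, 'b'), (1, 'c')]


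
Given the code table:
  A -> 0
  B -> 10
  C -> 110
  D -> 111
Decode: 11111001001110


Decoding:
111 -> D
110 -> C
0 -> A
10 -> B
0 -> A
111 -> D
0 -> A


Result: DCABADA


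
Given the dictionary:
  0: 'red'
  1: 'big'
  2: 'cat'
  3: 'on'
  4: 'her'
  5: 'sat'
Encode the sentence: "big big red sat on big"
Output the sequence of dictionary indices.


Look up each word in the dictionary:
  'big' -> 1
  'big' -> 1
  'red' -> 0
  'sat' -> 5
  'on' -> 3
  'big' -> 1

Encoded: [1, 1, 0, 5, 3, 1]


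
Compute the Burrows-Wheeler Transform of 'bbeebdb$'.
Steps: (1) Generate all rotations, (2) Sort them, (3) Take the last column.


Rotations (sorted):
  0: $bbeebdb -> last char: b
  1: b$bbeebd -> last char: d
  2: bbeebdb$ -> last char: $
  3: bdb$bbee -> last char: e
  4: beebdb$b -> last char: b
  5: db$bbeeb -> last char: b
  6: ebdb$bbe -> last char: e
  7: eebdb$bb -> last char: b


BWT = bd$ebbeb


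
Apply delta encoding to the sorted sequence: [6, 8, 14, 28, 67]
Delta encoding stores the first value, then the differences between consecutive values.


First value: 6
Deltas:
  8 - 6 = 2
  14 - 8 = 6
  28 - 14 = 14
  67 - 28 = 39


Delta encoded: [6, 2, 6, 14, 39]


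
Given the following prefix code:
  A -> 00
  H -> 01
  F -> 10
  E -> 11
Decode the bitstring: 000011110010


Decoding step by step:
Bits 00 -> A
Bits 00 -> A
Bits 11 -> E
Bits 11 -> E
Bits 00 -> A
Bits 10 -> F


Decoded message: AAEEAF


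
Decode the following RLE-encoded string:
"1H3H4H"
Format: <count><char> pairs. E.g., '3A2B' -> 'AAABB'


Expanding each <count><char> pair:
  1H -> 'H'
  3H -> 'HHH'
  4H -> 'HHHH'

Decoded = HHHHHHHH


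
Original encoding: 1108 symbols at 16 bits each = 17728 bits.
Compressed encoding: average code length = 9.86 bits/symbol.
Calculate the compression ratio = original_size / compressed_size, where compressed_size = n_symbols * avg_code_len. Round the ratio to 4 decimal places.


original_size = n_symbols * orig_bits = 1108 * 16 = 17728 bits
compressed_size = n_symbols * avg_code_len = 1108 * 9.86 = 10924.88 bits
ratio = original_size / compressed_size = 17728 / 10924.88 = 1.6227

Compression ratio = 1.6227


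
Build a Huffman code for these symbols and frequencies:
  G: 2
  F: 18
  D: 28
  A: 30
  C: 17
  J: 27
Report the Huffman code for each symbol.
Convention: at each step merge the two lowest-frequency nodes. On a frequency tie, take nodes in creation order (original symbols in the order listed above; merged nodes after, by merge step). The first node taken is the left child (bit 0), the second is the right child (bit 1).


Huffman tree construction:
Step 1: Merge G(2) + C(17) = 19
Step 2: Merge F(18) + (G+C)(19) = 37
Step 3: Merge J(27) + D(28) = 55
Step 4: Merge A(30) + (F+(G+C))(37) = 67
Step 5: Merge (J+D)(55) + (A+(F+(G+C)))(67) = 122
Read each symbol's code off the tree from the root (left child = 0, right child = 1).

Codes:
  G: 1110 (length 4)
  F: 110 (length 3)
  D: 01 (length 2)
  A: 10 (length 2)
  C: 1111 (length 4)
  J: 00 (length 2)
Average code length: 300/122 = 2.4590 bits/symbol


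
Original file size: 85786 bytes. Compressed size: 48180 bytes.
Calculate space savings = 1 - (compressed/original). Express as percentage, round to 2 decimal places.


ratio = compressed/original = 48180/85786 = 0.56163
savings = 1 - ratio = 1 - 0.56163 = 0.43837
as a percentage: 0.43837 * 100 = 43.84%

Space savings = 1 - 48180/85786 = 43.84%


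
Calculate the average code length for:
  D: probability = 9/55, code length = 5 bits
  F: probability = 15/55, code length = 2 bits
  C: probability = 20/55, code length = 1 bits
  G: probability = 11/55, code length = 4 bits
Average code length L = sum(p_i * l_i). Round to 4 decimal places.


Weighted contributions p_i * l_i:
  D: (9/55) * 5 = 45/55
  F: (15/55) * 2 = 30/55
  C: (20/55) * 1 = 20/55
  G: (11/55) * 4 = 44/55
Sum = (45 + 30 + 20 + 44)/55 = 139/55

L = 139/55 = 2.5273 bits/symbol


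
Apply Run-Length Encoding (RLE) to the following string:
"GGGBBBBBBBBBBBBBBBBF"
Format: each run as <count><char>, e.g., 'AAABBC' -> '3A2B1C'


Scanning runs left to right:
  i=0: run of 'G' x 3 -> '3G'
  i=3: run of 'B' x 16 -> '16B'
  i=19: run of 'F' x 1 -> '1F'

RLE = 3G16B1F


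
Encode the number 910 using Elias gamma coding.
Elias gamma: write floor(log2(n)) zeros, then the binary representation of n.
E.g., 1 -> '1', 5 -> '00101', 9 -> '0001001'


num_bits = floor(log2(910)) + 1 = 10
leading_zeros = num_bits - 1 = 9
binary(910) = 1110001110

Elias gamma(910) = '000000000' + '1110001110' = 0000000001110001110 (19 bits)


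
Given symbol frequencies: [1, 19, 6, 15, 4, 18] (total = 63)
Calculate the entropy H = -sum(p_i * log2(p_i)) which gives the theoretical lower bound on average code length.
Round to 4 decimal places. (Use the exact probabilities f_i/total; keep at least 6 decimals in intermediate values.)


Per-symbol terms -p_i * log2(p_i) with p_i = f_i/63:
  p = 1/63 = 0.015873: log2(p) = -5.977280, -p*log2(p) = 0.094877
  p = 19/63 = 0.301587: log2(p) = -1.729352, -p*log2(p) = 0.521551
  p = 6/63 = 0.095238: log2(p) = -3.392317, -p*log2(p) = 0.323078
  p = 15/63 = 0.238095: log2(p) = -2.070389, -p*log2(p) = 0.492950
  p = 4/63 = 0.063492: log2(p) = -3.977280, -p*log2(p) = 0.252526
  p = 18/63 = 0.285714: log2(p) = -1.807355, -p*log2(p) = 0.516387
H = 0.094877 + 0.521551 + 0.323078 + 0.492950 + 0.252526 + 0.516387 = 2.201369

H = 2.2014 bits/symbol


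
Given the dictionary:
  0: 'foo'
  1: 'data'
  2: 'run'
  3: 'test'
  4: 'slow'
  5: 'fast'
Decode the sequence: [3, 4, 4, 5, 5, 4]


Look up each index in the dictionary:
  3 -> 'test'
  4 -> 'slow'
  4 -> 'slow'
  5 -> 'fast'
  5 -> 'fast'
  4 -> 'slow'

Decoded: "test slow slow fast fast slow"


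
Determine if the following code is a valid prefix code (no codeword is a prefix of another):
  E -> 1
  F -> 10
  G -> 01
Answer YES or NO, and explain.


Checking each pair (does one codeword prefix another?):
  E='1' vs F='10': prefix -- VIOLATION

NO -- this is NOT a valid prefix code. E (1) is a prefix of F (10).


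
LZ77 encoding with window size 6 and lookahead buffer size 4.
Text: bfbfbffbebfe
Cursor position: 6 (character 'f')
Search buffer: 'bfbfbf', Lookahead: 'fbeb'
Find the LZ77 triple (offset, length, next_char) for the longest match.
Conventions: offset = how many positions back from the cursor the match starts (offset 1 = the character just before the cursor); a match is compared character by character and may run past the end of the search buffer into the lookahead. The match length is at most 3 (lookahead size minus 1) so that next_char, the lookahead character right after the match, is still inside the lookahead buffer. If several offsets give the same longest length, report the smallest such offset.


Try each offset into the search buffer:
  offset=1 (pos 5, char 'f'): match length 1
  offset=2 (pos 4, char 'b'): match length 0
  offset=3 (pos 3, char 'f'): match length 2
  offset=4 (pos 2, char 'b'): match length 0
  offset=5 (pos 1, char 'f'): match length 2
  offset=6 (pos 0, char 'b'): match length 0
Longest match has length 2, found at offsets 3, 5; take the smallest, offset 3.
next_char = character at position 6 + 2 = 8 -> 'e'

Best match: offset=3, length=2 (matching 'fb' starting at position 3)
LZ77 triple: (3, 2, 'e')


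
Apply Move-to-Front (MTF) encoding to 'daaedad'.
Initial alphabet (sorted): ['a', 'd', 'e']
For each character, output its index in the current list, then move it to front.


MTF encoding:
'd': index 1 in ['a', 'd', 'e'] -> ['d', 'a', 'e']
'a': index 1 in ['d', 'a', 'e'] -> ['a', 'd', 'e']
'a': index 0 in ['a', 'd', 'e'] -> ['a', 'd', 'e']
'e': index 2 in ['a', 'd', 'e'] -> ['e', 'a', 'd']
'd': index 2 in ['e', 'a', 'd'] -> ['d', 'e', 'a']
'a': index 2 in ['d', 'e', 'a'] -> ['a', 'd', 'e']
'd': index 1 in ['a', 'd', 'e'] -> ['d', 'a', 'e']


Output: [1, 1, 0, 2, 2, 2, 1]


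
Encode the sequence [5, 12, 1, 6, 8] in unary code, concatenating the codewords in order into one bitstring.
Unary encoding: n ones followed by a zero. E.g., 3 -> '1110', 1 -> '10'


Encode each number as n ones followed by a terminating 0:
  5 -> 111110 (6 bits)
  12 -> 1111111111110 (13 bits)
  1 -> 10 (2 bits)
  6 -> 1111110 (7 bits)
  8 -> 111111110 (9 bits)
Total length = 6 + 13 + 2 + 7 + 9 = 37 bits.

Unary([5, 12, 1, 6, 8]) = 1111101111111111110101111110111111110 (37 bits)


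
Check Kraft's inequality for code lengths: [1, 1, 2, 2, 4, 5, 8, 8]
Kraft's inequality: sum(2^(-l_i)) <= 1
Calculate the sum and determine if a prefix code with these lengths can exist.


Sum = 2^(-1) + 2^(-1) + 2^(-2) + 2^(-2) + 2^(-4) + 2^(-5) + 2^(-8) + 2^(-8)
    = 0.5 + 0.5 + 0.25 + 0.25 + 0.0625 + 0.03125 + 0.00390625 + 0.00390625
    = 410/256 = 1.6015625
Since 1.6015625 > 1, Kraft's inequality is NOT satisfied.
A prefix code with these lengths CANNOT exist.

Kraft sum = 1.6015625. Not satisfied.


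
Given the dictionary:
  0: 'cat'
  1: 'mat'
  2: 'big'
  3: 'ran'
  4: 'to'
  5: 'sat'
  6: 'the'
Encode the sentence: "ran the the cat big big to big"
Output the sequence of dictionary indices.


Look up each word in the dictionary:
  'ran' -> 3
  'the' -> 6
  'the' -> 6
  'cat' -> 0
  'big' -> 2
  'big' -> 2
  'to' -> 4
  'big' -> 2

Encoded: [3, 6, 6, 0, 2, 2, 4, 2]


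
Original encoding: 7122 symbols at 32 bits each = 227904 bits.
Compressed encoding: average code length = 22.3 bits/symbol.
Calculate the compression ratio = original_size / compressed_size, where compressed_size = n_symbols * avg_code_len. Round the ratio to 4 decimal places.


original_size = n_symbols * orig_bits = 7122 * 32 = 227904 bits
compressed_size = n_symbols * avg_code_len = 7122 * 22.3 = 158820.6 bits
ratio = original_size / compressed_size = 227904 / 158820.6 = 1.435

Compression ratio = 1.435


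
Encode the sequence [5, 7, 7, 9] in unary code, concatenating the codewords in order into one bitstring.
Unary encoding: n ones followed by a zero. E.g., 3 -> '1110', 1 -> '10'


Encode each number as n ones followed by a terminating 0:
  5 -> 111110 (6 bits)
  7 -> 11111110 (8 bits)
  7 -> 11111110 (8 bits)
  9 -> 1111111110 (10 bits)
Total length = 6 + 8 + 8 + 10 = 32 bits.

Unary([5, 7, 7, 9]) = 11111011111110111111101111111110 (32 bits)


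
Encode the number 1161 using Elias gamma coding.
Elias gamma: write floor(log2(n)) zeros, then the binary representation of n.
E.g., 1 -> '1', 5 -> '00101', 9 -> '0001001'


num_bits = floor(log2(1161)) + 1 = 11
leading_zeros = num_bits - 1 = 10
binary(1161) = 10010001001

Elias gamma(1161) = '0000000000' + '10010001001' = 000000000010010001001 (21 bits)


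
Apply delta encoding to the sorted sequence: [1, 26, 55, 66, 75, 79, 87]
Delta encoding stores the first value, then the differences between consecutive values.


First value: 1
Deltas:
  26 - 1 = 25
  55 - 26 = 29
  66 - 55 = 11
  75 - 66 = 9
  79 - 75 = 4
  87 - 79 = 8


Delta encoded: [1, 25, 29, 11, 9, 4, 8]


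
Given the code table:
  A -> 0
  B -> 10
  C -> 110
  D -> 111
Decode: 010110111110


Decoding:
0 -> A
10 -> B
110 -> C
111 -> D
110 -> C


Result: ABCDC


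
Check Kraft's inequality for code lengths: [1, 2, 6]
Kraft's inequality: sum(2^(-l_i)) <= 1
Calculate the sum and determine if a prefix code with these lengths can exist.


Sum = 2^(-1) + 2^(-2) + 2^(-6)
    = 0.5 + 0.25 + 0.015625
    = 49/64 = 0.765625
Since 0.765625 <= 1, Kraft's inequality IS satisfied.
A prefix code with these lengths CAN exist.

Kraft sum = 0.765625. Satisfied.


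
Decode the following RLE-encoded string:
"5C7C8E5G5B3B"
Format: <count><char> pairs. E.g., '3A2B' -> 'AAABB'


Expanding each <count><char> pair:
  5C -> 'CCCCC'
  7C -> 'CCCCCCC'
  8E -> 'EEEEEEEE'
  5G -> 'GGGGG'
  5B -> 'BBBBB'
  3B -> 'BBB'

Decoded = CCCCCCCCCCCCEEEEEEEEGGGGGBBBBBBBB


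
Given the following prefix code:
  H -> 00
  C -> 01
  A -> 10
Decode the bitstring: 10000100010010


Decoding step by step:
Bits 10 -> A
Bits 00 -> H
Bits 01 -> C
Bits 00 -> H
Bits 01 -> C
Bits 00 -> H
Bits 10 -> A


Decoded message: AHCHCHA


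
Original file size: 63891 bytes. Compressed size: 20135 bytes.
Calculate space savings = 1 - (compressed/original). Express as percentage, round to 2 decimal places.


ratio = compressed/original = 20135/63891 = 0.315146
savings = 1 - ratio = 1 - 0.315146 = 0.684854
as a percentage: 0.684854 * 100 = 68.49%

Space savings = 1 - 20135/63891 = 68.49%


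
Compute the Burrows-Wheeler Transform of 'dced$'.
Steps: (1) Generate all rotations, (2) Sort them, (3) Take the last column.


Rotations (sorted):
  0: $dced -> last char: d
  1: ced$d -> last char: d
  2: d$dce -> last char: e
  3: dced$ -> last char: $
  4: ed$dc -> last char: c


BWT = dde$c


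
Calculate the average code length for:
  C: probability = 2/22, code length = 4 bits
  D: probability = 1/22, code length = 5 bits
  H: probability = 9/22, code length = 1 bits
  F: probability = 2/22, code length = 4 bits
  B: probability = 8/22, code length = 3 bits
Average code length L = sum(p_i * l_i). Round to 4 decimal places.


Weighted contributions p_i * l_i:
  C: (2/22) * 4 = 8/22
  D: (1/22) * 5 = 5/22
  H: (9/22) * 1 = 9/22
  F: (2/22) * 4 = 8/22
  B: (8/22) * 3 = 24/22
Sum = (8 + 5 + 9 + 8 + 24)/22 = 54/22

L = 54/22 = 2.4545 bits/symbol


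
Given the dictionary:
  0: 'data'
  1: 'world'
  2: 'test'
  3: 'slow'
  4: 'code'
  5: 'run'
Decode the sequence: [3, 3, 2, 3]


Look up each index in the dictionary:
  3 -> 'slow'
  3 -> 'slow'
  2 -> 'test'
  3 -> 'slow'

Decoded: "slow slow test slow"


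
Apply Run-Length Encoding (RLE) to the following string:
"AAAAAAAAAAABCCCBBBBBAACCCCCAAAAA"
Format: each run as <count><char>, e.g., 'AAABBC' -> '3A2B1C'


Scanning runs left to right:
  i=0: run of 'A' x 11 -> '11A'
  i=11: run of 'B' x 1 -> '1B'
  i=12: run of 'C' x 3 -> '3C'
  i=15: run of 'B' x 5 -> '5B'
  i=20: run of 'A' x 2 -> '2A'
  i=22: run of 'C' x 5 -> '5C'
  i=27: run of 'A' x 5 -> '5A'

RLE = 11A1B3C5B2A5C5A


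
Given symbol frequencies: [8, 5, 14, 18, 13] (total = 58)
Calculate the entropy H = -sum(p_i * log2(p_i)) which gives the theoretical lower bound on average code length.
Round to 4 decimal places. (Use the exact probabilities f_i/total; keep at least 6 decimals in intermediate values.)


Per-symbol terms -p_i * log2(p_i) with p_i = f_i/58:
  p = 8/58 = 0.137931: log2(p) = -2.857981, -p*log2(p) = 0.394204
  p = 5/58 = 0.086207: log2(p) = -3.536053, -p*log2(p) = 0.304832
  p = 14/58 = 0.241379: log2(p) = -2.050626, -p*log2(p) = 0.494979
  p = 18/58 = 0.310345: log2(p) = -1.688056, -p*log2(p) = 0.523879
  p = 13/58 = 0.224138: log2(p) = -2.157541, -p*log2(p) = 0.483587
H = 0.394204 + 0.304832 + 0.494979 + 0.523879 + 0.483587 = 2.201481

H = 2.2015 bits/symbol


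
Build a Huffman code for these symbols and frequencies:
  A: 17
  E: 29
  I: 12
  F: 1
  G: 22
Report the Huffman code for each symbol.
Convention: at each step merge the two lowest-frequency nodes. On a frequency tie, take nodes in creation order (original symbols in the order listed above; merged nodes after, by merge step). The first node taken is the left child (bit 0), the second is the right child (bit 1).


Huffman tree construction:
Step 1: Merge F(1) + I(12) = 13
Step 2: Merge (F+I)(13) + A(17) = 30
Step 3: Merge G(22) + E(29) = 51
Step 4: Merge ((F+I)+A)(30) + (G+E)(51) = 81
Read each symbol's code off the tree from the root (left child = 0, right child = 1).

Codes:
  A: 01 (length 2)
  E: 11 (length 2)
  I: 001 (length 3)
  F: 000 (length 3)
  G: 10 (length 2)
Average code length: 175/81 = 2.1605 bits/symbol


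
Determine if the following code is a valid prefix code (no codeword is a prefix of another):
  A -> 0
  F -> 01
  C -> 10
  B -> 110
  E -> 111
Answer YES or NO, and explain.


Checking each pair (does one codeword prefix another?):
  A='0' vs F='01': prefix -- VIOLATION

NO -- this is NOT a valid prefix code. A (0) is a prefix of F (01).


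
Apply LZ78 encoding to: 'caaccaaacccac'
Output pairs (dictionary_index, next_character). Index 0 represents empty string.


LZ78 encoding steps:
Dictionary: {0: ''}
Step 1: w='' (idx 0), next='c' -> output (0, 'c'), add 'c' as idx 1
Step 2: w='' (idx 0), next='a' -> output (0, 'a'), add 'a' as idx 2
Step 3: w='a' (idx 2), next='c' -> output (2, 'c'), add 'ac' as idx 3
Step 4: w='c' (idx 1), next='a' -> output (1, 'a'), add 'ca' as idx 4
Step 5: w='a' (idx 2), next='a' -> output (2, 'a'), add 'aa' as idx 5
Step 6: w='c' (idx 1), next='c' -> output (1, 'c'), add 'cc' as idx 6
Step 7: w='ca' (idx 4), next='c' -> output (4, 'c'), add 'cac' as idx 7


Encoded: [(0, 'c'), (0, 'a'), (2, 'c'), (1, 'a'), (2, 'a'), (1, 'c'), (4, 'c')]


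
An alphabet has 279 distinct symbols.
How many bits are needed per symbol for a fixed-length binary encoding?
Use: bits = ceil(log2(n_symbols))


log2(279) = 8.1241
Bracket: 2^8 = 256 < 279 <= 2^9 = 512
So ceil(log2(279)) = 9

bits = ceil(log2(279)) = ceil(8.1241) = 9 bits


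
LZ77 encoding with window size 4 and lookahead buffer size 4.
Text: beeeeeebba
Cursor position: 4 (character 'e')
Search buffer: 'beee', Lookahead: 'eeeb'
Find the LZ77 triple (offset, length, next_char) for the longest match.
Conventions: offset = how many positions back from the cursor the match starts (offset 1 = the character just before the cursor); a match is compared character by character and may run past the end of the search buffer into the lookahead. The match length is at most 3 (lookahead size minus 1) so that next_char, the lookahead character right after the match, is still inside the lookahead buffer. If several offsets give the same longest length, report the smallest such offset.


Try each offset into the search buffer:
  offset=1 (pos 3, char 'e'): match length 3
  offset=2 (pos 2, char 'e'): match length 3
  offset=3 (pos 1, char 'e'): match length 3
  offset=4 (pos 0, char 'b'): match length 0
Longest match has length 3, found at offsets 1, 2, 3; take the smallest, offset 1.
next_char = character at position 4 + 3 = 7 -> 'b'

Best match: offset=1, length=3 (matching 'eee' starting at position 3)
LZ77 triple: (1, 3, 'b')


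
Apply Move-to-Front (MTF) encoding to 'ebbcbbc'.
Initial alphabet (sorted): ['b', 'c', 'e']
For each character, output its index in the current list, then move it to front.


MTF encoding:
'e': index 2 in ['b', 'c', 'e'] -> ['e', 'b', 'c']
'b': index 1 in ['e', 'b', 'c'] -> ['b', 'e', 'c']
'b': index 0 in ['b', 'e', 'c'] -> ['b', 'e', 'c']
'c': index 2 in ['b', 'e', 'c'] -> ['c', 'b', 'e']
'b': index 1 in ['c', 'b', 'e'] -> ['b', 'c', 'e']
'b': index 0 in ['b', 'c', 'e'] -> ['b', 'c', 'e']
'c': index 1 in ['b', 'c', 'e'] -> ['c', 'b', 'e']


Output: [2, 1, 0, 2, 1, 0, 1]


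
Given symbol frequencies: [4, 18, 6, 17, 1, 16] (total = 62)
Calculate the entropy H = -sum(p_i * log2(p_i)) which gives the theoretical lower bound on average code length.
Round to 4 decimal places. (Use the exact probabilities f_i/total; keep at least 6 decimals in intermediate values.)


Per-symbol terms -p_i * log2(p_i) with p_i = f_i/62:
  p = 4/62 = 0.064516: log2(p) = -3.954196, -p*log2(p) = 0.255109
  p = 18/62 = 0.290323: log2(p) = -1.784271, -p*log2(p) = 0.518014
  p = 6/62 = 0.096774: log2(p) = -3.369234, -p*log2(p) = 0.326055
  p = 17/62 = 0.274194: log2(p) = -1.866733, -p*log2(p) = 0.511846
  p = 1/62 = 0.016129: log2(p) = -5.954196, -p*log2(p) = 0.096035
  p = 16/62 = 0.258065: log2(p) = -1.954196, -p*log2(p) = 0.504309
H = 0.255109 + 0.518014 + 0.326055 + 0.511846 + 0.096035 + 0.504309 = 2.211368

H = 2.2114 bits/symbol


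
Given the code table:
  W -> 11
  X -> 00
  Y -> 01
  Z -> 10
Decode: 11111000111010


Decoding:
11 -> W
11 -> W
10 -> Z
00 -> X
11 -> W
10 -> Z
10 -> Z


Result: WWZXWZZ


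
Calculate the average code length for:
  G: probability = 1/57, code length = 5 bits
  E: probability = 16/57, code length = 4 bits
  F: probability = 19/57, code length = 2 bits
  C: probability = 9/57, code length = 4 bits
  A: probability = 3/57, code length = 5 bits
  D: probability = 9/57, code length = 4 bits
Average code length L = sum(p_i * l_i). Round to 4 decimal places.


Weighted contributions p_i * l_i:
  G: (1/57) * 5 = 5/57
  E: (16/57) * 4 = 64/57
  F: (19/57) * 2 = 38/57
  C: (9/57) * 4 = 36/57
  A: (3/57) * 5 = 15/57
  D: (9/57) * 4 = 36/57
Sum = (5 + 64 + 38 + 36 + 15 + 36)/57 = 194/57

L = 194/57 = 3.4035 bits/symbol


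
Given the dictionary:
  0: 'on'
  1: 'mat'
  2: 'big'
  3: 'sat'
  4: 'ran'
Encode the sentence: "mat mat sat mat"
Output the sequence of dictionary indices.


Look up each word in the dictionary:
  'mat' -> 1
  'mat' -> 1
  'sat' -> 3
  'mat' -> 1

Encoded: [1, 1, 3, 1]


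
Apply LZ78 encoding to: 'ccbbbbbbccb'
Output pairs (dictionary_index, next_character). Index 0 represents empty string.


LZ78 encoding steps:
Dictionary: {0: ''}
Step 1: w='' (idx 0), next='c' -> output (0, 'c'), add 'c' as idx 1
Step 2: w='c' (idx 1), next='b' -> output (1, 'b'), add 'cb' as idx 2
Step 3: w='' (idx 0), next='b' -> output (0, 'b'), add 'b' as idx 3
Step 4: w='b' (idx 3), next='b' -> output (3, 'b'), add 'bb' as idx 4
Step 5: w='bb' (idx 4), next='c' -> output (4, 'c'), add 'bbc' as idx 5
Step 6: w='cb' (idx 2), end of input -> output (2, '')


Encoded: [(0, 'c'), (1, 'b'), (0, 'b'), (3, 'b'), (4, 'c'), (2, '')]


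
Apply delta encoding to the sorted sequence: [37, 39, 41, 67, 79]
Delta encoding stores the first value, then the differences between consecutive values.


First value: 37
Deltas:
  39 - 37 = 2
  41 - 39 = 2
  67 - 41 = 26
  79 - 67 = 12


Delta encoded: [37, 2, 2, 26, 12]


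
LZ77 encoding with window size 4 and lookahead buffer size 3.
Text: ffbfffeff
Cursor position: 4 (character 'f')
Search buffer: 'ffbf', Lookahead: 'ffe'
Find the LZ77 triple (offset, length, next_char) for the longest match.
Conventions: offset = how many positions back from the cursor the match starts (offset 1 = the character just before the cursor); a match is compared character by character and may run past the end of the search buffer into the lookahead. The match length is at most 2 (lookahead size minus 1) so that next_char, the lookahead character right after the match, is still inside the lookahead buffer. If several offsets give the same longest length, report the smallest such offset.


Try each offset into the search buffer:
  offset=1 (pos 3, char 'f'): match length 2
  offset=2 (pos 2, char 'b'): match length 0
  offset=3 (pos 1, char 'f'): match length 1
  offset=4 (pos 0, char 'f'): match length 2
Longest match has length 2, found at offsets 1, 4; take the smallest, offset 1.
next_char = character at position 4 + 2 = 6 -> 'e'

Best match: offset=1, length=2 (matching 'ff' starting at position 3)
LZ77 triple: (1, 2, 'e')


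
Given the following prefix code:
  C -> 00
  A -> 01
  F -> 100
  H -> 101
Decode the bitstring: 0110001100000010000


Decoding step by step:
Bits 01 -> A
Bits 100 -> F
Bits 01 -> A
Bits 100 -> F
Bits 00 -> C
Bits 00 -> C
Bits 100 -> F
Bits 00 -> C


Decoded message: AFAFCCFC


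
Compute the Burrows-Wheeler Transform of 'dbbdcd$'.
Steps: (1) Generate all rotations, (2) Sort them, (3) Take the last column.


Rotations (sorted):
  0: $dbbdcd -> last char: d
  1: bbdcd$d -> last char: d
  2: bdcd$db -> last char: b
  3: cd$dbbd -> last char: d
  4: d$dbbdc -> last char: c
  5: dbbdcd$ -> last char: $
  6: dcd$dbb -> last char: b


BWT = ddbdc$b


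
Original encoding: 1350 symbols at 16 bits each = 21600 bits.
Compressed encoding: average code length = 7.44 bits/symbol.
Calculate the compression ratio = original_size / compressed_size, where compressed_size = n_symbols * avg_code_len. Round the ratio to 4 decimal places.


original_size = n_symbols * orig_bits = 1350 * 16 = 21600 bits
compressed_size = n_symbols * avg_code_len = 1350 * 7.44 = 10044.0 bits
ratio = original_size / compressed_size = 21600 / 10044.0 = 2.1505

Compression ratio = 2.1505


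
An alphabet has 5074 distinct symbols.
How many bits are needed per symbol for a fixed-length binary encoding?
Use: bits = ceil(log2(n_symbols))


log2(5074) = 12.3089
Bracket: 2^12 = 4096 < 5074 <= 2^13 = 8192
So ceil(log2(5074)) = 13

bits = ceil(log2(5074)) = ceil(12.3089) = 13 bits


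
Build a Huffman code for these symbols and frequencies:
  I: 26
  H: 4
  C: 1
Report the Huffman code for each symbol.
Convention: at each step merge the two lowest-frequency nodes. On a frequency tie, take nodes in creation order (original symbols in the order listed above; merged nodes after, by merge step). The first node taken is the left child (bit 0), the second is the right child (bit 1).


Huffman tree construction:
Step 1: Merge C(1) + H(4) = 5
Step 2: Merge (C+H)(5) + I(26) = 31
Read each symbol's code off the tree from the root (left child = 0, right child = 1).

Codes:
  I: 1 (length 1)
  H: 01 (length 2)
  C: 00 (length 2)
Average code length: 36/31 = 1.1613 bits/symbol


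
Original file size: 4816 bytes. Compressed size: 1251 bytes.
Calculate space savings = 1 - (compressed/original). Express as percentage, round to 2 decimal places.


ratio = compressed/original = 1251/4816 = 0.259759
savings = 1 - ratio = 1 - 0.259759 = 0.740241
as a percentage: 0.740241 * 100 = 74.02%

Space savings = 1 - 1251/4816 = 74.02%


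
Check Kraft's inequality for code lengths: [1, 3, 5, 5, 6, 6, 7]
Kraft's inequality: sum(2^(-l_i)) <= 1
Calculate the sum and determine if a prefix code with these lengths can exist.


Sum = 2^(-1) + 2^(-3) + 2^(-5) + 2^(-5) + 2^(-6) + 2^(-6) + 2^(-7)
    = 0.5 + 0.125 + 0.03125 + 0.03125 + 0.015625 + 0.015625 + 0.0078125
    = 93/128 = 0.7265625
Since 0.7265625 <= 1, Kraft's inequality IS satisfied.
A prefix code with these lengths CAN exist.

Kraft sum = 0.7265625. Satisfied.


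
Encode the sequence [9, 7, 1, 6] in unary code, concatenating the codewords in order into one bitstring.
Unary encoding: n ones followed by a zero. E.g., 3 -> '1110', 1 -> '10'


Encode each number as n ones followed by a terminating 0:
  9 -> 1111111110 (10 bits)
  7 -> 11111110 (8 bits)
  1 -> 10 (2 bits)
  6 -> 1111110 (7 bits)
Total length = 10 + 8 + 2 + 7 = 27 bits.

Unary([9, 7, 1, 6]) = 111111111011111110101111110 (27 bits)


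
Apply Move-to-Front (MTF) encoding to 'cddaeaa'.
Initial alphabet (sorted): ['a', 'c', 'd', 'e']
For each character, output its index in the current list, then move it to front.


MTF encoding:
'c': index 1 in ['a', 'c', 'd', 'e'] -> ['c', 'a', 'd', 'e']
'd': index 2 in ['c', 'a', 'd', 'e'] -> ['d', 'c', 'a', 'e']
'd': index 0 in ['d', 'c', 'a', 'e'] -> ['d', 'c', 'a', 'e']
'a': index 2 in ['d', 'c', 'a', 'e'] -> ['a', 'd', 'c', 'e']
'e': index 3 in ['a', 'd', 'c', 'e'] -> ['e', 'a', 'd', 'c']
'a': index 1 in ['e', 'a', 'd', 'c'] -> ['a', 'e', 'd', 'c']
'a': index 0 in ['a', 'e', 'd', 'c'] -> ['a', 'e', 'd', 'c']


Output: [1, 2, 0, 2, 3, 1, 0]
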